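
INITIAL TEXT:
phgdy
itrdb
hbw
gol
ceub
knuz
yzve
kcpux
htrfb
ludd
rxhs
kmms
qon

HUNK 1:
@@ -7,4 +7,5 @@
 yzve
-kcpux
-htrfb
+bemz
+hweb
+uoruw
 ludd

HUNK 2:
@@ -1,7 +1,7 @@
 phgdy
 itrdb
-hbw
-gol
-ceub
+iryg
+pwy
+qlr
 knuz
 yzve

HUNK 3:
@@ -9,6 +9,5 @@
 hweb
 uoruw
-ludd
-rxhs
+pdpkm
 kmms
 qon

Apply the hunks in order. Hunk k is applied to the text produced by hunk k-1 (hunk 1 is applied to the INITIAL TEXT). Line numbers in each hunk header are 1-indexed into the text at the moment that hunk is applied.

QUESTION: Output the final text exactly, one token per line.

Answer: phgdy
itrdb
iryg
pwy
qlr
knuz
yzve
bemz
hweb
uoruw
pdpkm
kmms
qon

Derivation:
Hunk 1: at line 7 remove [kcpux,htrfb] add [bemz,hweb,uoruw] -> 14 lines: phgdy itrdb hbw gol ceub knuz yzve bemz hweb uoruw ludd rxhs kmms qon
Hunk 2: at line 1 remove [hbw,gol,ceub] add [iryg,pwy,qlr] -> 14 lines: phgdy itrdb iryg pwy qlr knuz yzve bemz hweb uoruw ludd rxhs kmms qon
Hunk 3: at line 9 remove [ludd,rxhs] add [pdpkm] -> 13 lines: phgdy itrdb iryg pwy qlr knuz yzve bemz hweb uoruw pdpkm kmms qon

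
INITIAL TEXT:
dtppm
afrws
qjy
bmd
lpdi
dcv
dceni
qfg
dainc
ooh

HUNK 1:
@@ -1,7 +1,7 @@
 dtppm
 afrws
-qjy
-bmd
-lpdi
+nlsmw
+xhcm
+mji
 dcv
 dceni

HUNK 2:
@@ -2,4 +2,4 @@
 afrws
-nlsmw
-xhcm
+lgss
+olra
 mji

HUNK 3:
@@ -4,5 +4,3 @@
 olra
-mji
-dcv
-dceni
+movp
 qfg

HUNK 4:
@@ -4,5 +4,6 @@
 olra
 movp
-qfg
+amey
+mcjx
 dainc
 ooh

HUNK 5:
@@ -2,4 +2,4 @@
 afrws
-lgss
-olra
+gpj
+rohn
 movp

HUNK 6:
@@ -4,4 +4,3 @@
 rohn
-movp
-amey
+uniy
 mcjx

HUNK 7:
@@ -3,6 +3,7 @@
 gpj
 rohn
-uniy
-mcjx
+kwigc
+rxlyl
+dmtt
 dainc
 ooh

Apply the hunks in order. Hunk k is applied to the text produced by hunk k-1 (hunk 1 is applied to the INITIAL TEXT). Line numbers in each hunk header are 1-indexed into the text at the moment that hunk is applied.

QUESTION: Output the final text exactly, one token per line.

Answer: dtppm
afrws
gpj
rohn
kwigc
rxlyl
dmtt
dainc
ooh

Derivation:
Hunk 1: at line 1 remove [qjy,bmd,lpdi] add [nlsmw,xhcm,mji] -> 10 lines: dtppm afrws nlsmw xhcm mji dcv dceni qfg dainc ooh
Hunk 2: at line 2 remove [nlsmw,xhcm] add [lgss,olra] -> 10 lines: dtppm afrws lgss olra mji dcv dceni qfg dainc ooh
Hunk 3: at line 4 remove [mji,dcv,dceni] add [movp] -> 8 lines: dtppm afrws lgss olra movp qfg dainc ooh
Hunk 4: at line 4 remove [qfg] add [amey,mcjx] -> 9 lines: dtppm afrws lgss olra movp amey mcjx dainc ooh
Hunk 5: at line 2 remove [lgss,olra] add [gpj,rohn] -> 9 lines: dtppm afrws gpj rohn movp amey mcjx dainc ooh
Hunk 6: at line 4 remove [movp,amey] add [uniy] -> 8 lines: dtppm afrws gpj rohn uniy mcjx dainc ooh
Hunk 7: at line 3 remove [uniy,mcjx] add [kwigc,rxlyl,dmtt] -> 9 lines: dtppm afrws gpj rohn kwigc rxlyl dmtt dainc ooh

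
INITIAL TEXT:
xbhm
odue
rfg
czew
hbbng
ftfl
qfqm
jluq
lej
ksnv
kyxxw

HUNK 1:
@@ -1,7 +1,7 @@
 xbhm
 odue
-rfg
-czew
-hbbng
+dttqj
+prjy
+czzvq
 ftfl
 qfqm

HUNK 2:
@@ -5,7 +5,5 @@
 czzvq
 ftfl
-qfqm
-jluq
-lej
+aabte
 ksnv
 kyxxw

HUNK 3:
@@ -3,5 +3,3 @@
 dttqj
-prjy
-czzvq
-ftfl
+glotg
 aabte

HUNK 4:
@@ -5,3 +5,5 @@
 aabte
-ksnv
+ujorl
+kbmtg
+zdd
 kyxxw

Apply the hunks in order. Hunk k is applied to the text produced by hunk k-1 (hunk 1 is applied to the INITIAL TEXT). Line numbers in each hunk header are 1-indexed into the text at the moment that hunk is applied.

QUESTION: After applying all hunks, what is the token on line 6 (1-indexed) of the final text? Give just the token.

Answer: ujorl

Derivation:
Hunk 1: at line 1 remove [rfg,czew,hbbng] add [dttqj,prjy,czzvq] -> 11 lines: xbhm odue dttqj prjy czzvq ftfl qfqm jluq lej ksnv kyxxw
Hunk 2: at line 5 remove [qfqm,jluq,lej] add [aabte] -> 9 lines: xbhm odue dttqj prjy czzvq ftfl aabte ksnv kyxxw
Hunk 3: at line 3 remove [prjy,czzvq,ftfl] add [glotg] -> 7 lines: xbhm odue dttqj glotg aabte ksnv kyxxw
Hunk 4: at line 5 remove [ksnv] add [ujorl,kbmtg,zdd] -> 9 lines: xbhm odue dttqj glotg aabte ujorl kbmtg zdd kyxxw
Final line 6: ujorl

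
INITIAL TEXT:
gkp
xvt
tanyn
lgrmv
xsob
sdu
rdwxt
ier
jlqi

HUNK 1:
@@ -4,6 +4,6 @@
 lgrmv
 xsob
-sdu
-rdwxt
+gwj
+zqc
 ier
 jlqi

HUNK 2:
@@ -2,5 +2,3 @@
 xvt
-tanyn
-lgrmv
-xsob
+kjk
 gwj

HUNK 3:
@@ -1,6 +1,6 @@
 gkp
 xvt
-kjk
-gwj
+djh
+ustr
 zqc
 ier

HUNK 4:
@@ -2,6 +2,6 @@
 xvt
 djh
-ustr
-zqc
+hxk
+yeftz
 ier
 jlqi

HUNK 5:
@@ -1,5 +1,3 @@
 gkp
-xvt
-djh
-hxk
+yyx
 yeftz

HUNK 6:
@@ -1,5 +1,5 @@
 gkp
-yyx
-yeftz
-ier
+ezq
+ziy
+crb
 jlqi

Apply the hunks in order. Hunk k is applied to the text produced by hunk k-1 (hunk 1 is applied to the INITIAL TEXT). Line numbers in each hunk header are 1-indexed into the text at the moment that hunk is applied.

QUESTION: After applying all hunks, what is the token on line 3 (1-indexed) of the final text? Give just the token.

Hunk 1: at line 4 remove [sdu,rdwxt] add [gwj,zqc] -> 9 lines: gkp xvt tanyn lgrmv xsob gwj zqc ier jlqi
Hunk 2: at line 2 remove [tanyn,lgrmv,xsob] add [kjk] -> 7 lines: gkp xvt kjk gwj zqc ier jlqi
Hunk 3: at line 1 remove [kjk,gwj] add [djh,ustr] -> 7 lines: gkp xvt djh ustr zqc ier jlqi
Hunk 4: at line 2 remove [ustr,zqc] add [hxk,yeftz] -> 7 lines: gkp xvt djh hxk yeftz ier jlqi
Hunk 5: at line 1 remove [xvt,djh,hxk] add [yyx] -> 5 lines: gkp yyx yeftz ier jlqi
Hunk 6: at line 1 remove [yyx,yeftz,ier] add [ezq,ziy,crb] -> 5 lines: gkp ezq ziy crb jlqi
Final line 3: ziy

Answer: ziy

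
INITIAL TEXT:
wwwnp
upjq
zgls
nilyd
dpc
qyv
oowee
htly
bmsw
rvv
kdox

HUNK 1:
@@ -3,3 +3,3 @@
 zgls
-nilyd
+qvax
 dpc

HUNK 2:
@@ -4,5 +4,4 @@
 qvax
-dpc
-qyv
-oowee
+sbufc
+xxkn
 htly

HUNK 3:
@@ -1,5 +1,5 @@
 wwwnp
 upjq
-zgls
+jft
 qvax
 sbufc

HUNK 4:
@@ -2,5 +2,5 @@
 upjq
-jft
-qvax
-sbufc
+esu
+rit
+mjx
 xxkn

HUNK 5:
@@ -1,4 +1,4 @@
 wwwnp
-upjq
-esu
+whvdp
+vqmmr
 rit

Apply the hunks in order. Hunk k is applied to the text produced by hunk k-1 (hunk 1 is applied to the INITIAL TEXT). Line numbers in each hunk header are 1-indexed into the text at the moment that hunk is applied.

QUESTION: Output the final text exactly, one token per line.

Hunk 1: at line 3 remove [nilyd] add [qvax] -> 11 lines: wwwnp upjq zgls qvax dpc qyv oowee htly bmsw rvv kdox
Hunk 2: at line 4 remove [dpc,qyv,oowee] add [sbufc,xxkn] -> 10 lines: wwwnp upjq zgls qvax sbufc xxkn htly bmsw rvv kdox
Hunk 3: at line 1 remove [zgls] add [jft] -> 10 lines: wwwnp upjq jft qvax sbufc xxkn htly bmsw rvv kdox
Hunk 4: at line 2 remove [jft,qvax,sbufc] add [esu,rit,mjx] -> 10 lines: wwwnp upjq esu rit mjx xxkn htly bmsw rvv kdox
Hunk 5: at line 1 remove [upjq,esu] add [whvdp,vqmmr] -> 10 lines: wwwnp whvdp vqmmr rit mjx xxkn htly bmsw rvv kdox

Answer: wwwnp
whvdp
vqmmr
rit
mjx
xxkn
htly
bmsw
rvv
kdox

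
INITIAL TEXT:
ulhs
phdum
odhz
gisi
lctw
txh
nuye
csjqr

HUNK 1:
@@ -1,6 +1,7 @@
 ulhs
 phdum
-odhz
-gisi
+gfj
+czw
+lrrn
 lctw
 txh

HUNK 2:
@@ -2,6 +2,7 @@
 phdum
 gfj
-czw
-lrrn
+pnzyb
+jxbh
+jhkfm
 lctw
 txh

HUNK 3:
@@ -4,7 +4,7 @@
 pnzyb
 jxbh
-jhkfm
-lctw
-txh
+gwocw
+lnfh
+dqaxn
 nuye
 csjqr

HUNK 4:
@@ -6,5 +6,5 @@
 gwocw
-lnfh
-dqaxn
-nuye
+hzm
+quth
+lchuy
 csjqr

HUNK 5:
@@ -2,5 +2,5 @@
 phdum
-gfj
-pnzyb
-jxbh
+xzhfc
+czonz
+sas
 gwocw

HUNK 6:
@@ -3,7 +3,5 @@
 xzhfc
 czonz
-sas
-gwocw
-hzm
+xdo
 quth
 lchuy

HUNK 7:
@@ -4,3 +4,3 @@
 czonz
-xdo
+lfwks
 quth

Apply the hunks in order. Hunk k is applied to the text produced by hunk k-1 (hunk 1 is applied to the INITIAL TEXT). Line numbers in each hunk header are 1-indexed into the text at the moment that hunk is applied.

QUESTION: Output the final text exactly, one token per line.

Answer: ulhs
phdum
xzhfc
czonz
lfwks
quth
lchuy
csjqr

Derivation:
Hunk 1: at line 1 remove [odhz,gisi] add [gfj,czw,lrrn] -> 9 lines: ulhs phdum gfj czw lrrn lctw txh nuye csjqr
Hunk 2: at line 2 remove [czw,lrrn] add [pnzyb,jxbh,jhkfm] -> 10 lines: ulhs phdum gfj pnzyb jxbh jhkfm lctw txh nuye csjqr
Hunk 3: at line 4 remove [jhkfm,lctw,txh] add [gwocw,lnfh,dqaxn] -> 10 lines: ulhs phdum gfj pnzyb jxbh gwocw lnfh dqaxn nuye csjqr
Hunk 4: at line 6 remove [lnfh,dqaxn,nuye] add [hzm,quth,lchuy] -> 10 lines: ulhs phdum gfj pnzyb jxbh gwocw hzm quth lchuy csjqr
Hunk 5: at line 2 remove [gfj,pnzyb,jxbh] add [xzhfc,czonz,sas] -> 10 lines: ulhs phdum xzhfc czonz sas gwocw hzm quth lchuy csjqr
Hunk 6: at line 3 remove [sas,gwocw,hzm] add [xdo] -> 8 lines: ulhs phdum xzhfc czonz xdo quth lchuy csjqr
Hunk 7: at line 4 remove [xdo] add [lfwks] -> 8 lines: ulhs phdum xzhfc czonz lfwks quth lchuy csjqr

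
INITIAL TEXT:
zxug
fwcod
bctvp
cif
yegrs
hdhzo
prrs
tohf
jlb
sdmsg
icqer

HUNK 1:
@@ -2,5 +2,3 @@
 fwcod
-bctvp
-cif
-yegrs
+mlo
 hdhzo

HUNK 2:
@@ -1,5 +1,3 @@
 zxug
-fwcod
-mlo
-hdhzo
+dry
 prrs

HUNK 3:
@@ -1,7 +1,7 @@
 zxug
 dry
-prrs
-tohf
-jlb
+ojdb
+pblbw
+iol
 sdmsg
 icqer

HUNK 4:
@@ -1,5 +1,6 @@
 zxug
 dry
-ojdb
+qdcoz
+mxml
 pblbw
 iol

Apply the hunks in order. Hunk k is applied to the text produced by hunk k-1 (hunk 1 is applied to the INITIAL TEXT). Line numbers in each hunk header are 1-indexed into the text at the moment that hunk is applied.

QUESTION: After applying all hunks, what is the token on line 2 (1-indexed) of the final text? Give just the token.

Answer: dry

Derivation:
Hunk 1: at line 2 remove [bctvp,cif,yegrs] add [mlo] -> 9 lines: zxug fwcod mlo hdhzo prrs tohf jlb sdmsg icqer
Hunk 2: at line 1 remove [fwcod,mlo,hdhzo] add [dry] -> 7 lines: zxug dry prrs tohf jlb sdmsg icqer
Hunk 3: at line 1 remove [prrs,tohf,jlb] add [ojdb,pblbw,iol] -> 7 lines: zxug dry ojdb pblbw iol sdmsg icqer
Hunk 4: at line 1 remove [ojdb] add [qdcoz,mxml] -> 8 lines: zxug dry qdcoz mxml pblbw iol sdmsg icqer
Final line 2: dry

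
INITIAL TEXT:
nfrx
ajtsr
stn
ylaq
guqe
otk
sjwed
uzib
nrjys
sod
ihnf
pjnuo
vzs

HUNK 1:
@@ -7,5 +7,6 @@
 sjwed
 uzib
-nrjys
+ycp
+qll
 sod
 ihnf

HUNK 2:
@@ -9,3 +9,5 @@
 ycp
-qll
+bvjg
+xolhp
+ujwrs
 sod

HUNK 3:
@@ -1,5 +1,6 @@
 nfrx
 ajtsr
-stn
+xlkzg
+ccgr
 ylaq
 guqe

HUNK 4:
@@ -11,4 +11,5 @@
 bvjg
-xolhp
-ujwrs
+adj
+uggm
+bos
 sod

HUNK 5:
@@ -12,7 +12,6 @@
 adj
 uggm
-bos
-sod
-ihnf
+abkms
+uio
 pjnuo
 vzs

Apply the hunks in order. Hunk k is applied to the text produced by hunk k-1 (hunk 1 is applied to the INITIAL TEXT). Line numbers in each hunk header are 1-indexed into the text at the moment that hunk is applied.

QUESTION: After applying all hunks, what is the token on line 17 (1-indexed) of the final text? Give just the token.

Answer: vzs

Derivation:
Hunk 1: at line 7 remove [nrjys] add [ycp,qll] -> 14 lines: nfrx ajtsr stn ylaq guqe otk sjwed uzib ycp qll sod ihnf pjnuo vzs
Hunk 2: at line 9 remove [qll] add [bvjg,xolhp,ujwrs] -> 16 lines: nfrx ajtsr stn ylaq guqe otk sjwed uzib ycp bvjg xolhp ujwrs sod ihnf pjnuo vzs
Hunk 3: at line 1 remove [stn] add [xlkzg,ccgr] -> 17 lines: nfrx ajtsr xlkzg ccgr ylaq guqe otk sjwed uzib ycp bvjg xolhp ujwrs sod ihnf pjnuo vzs
Hunk 4: at line 11 remove [xolhp,ujwrs] add [adj,uggm,bos] -> 18 lines: nfrx ajtsr xlkzg ccgr ylaq guqe otk sjwed uzib ycp bvjg adj uggm bos sod ihnf pjnuo vzs
Hunk 5: at line 12 remove [bos,sod,ihnf] add [abkms,uio] -> 17 lines: nfrx ajtsr xlkzg ccgr ylaq guqe otk sjwed uzib ycp bvjg adj uggm abkms uio pjnuo vzs
Final line 17: vzs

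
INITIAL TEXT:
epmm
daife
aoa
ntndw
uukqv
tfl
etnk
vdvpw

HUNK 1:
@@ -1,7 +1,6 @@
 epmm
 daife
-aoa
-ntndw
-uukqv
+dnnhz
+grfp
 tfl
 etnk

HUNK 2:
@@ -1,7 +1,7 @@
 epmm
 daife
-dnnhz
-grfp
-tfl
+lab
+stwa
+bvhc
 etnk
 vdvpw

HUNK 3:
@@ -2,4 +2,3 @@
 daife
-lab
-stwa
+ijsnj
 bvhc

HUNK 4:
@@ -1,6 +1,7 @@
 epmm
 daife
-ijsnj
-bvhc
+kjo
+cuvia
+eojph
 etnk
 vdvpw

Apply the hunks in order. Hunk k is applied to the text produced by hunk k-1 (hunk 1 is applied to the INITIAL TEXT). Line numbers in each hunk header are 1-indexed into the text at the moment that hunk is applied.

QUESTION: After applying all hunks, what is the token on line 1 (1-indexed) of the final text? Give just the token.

Answer: epmm

Derivation:
Hunk 1: at line 1 remove [aoa,ntndw,uukqv] add [dnnhz,grfp] -> 7 lines: epmm daife dnnhz grfp tfl etnk vdvpw
Hunk 2: at line 1 remove [dnnhz,grfp,tfl] add [lab,stwa,bvhc] -> 7 lines: epmm daife lab stwa bvhc etnk vdvpw
Hunk 3: at line 2 remove [lab,stwa] add [ijsnj] -> 6 lines: epmm daife ijsnj bvhc etnk vdvpw
Hunk 4: at line 1 remove [ijsnj,bvhc] add [kjo,cuvia,eojph] -> 7 lines: epmm daife kjo cuvia eojph etnk vdvpw
Final line 1: epmm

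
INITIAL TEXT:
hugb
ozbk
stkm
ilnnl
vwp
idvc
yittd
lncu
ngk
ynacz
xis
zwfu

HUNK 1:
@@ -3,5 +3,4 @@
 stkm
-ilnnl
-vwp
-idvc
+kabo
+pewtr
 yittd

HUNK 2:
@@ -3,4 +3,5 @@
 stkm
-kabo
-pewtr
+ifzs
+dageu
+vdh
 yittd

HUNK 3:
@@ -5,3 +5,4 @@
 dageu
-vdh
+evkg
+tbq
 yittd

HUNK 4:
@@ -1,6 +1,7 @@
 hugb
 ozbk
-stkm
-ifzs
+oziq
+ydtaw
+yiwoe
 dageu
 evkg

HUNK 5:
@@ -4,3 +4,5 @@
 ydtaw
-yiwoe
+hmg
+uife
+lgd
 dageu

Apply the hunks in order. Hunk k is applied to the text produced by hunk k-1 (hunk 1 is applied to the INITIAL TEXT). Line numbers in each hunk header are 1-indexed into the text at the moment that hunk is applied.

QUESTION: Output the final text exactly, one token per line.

Hunk 1: at line 3 remove [ilnnl,vwp,idvc] add [kabo,pewtr] -> 11 lines: hugb ozbk stkm kabo pewtr yittd lncu ngk ynacz xis zwfu
Hunk 2: at line 3 remove [kabo,pewtr] add [ifzs,dageu,vdh] -> 12 lines: hugb ozbk stkm ifzs dageu vdh yittd lncu ngk ynacz xis zwfu
Hunk 3: at line 5 remove [vdh] add [evkg,tbq] -> 13 lines: hugb ozbk stkm ifzs dageu evkg tbq yittd lncu ngk ynacz xis zwfu
Hunk 4: at line 1 remove [stkm,ifzs] add [oziq,ydtaw,yiwoe] -> 14 lines: hugb ozbk oziq ydtaw yiwoe dageu evkg tbq yittd lncu ngk ynacz xis zwfu
Hunk 5: at line 4 remove [yiwoe] add [hmg,uife,lgd] -> 16 lines: hugb ozbk oziq ydtaw hmg uife lgd dageu evkg tbq yittd lncu ngk ynacz xis zwfu

Answer: hugb
ozbk
oziq
ydtaw
hmg
uife
lgd
dageu
evkg
tbq
yittd
lncu
ngk
ynacz
xis
zwfu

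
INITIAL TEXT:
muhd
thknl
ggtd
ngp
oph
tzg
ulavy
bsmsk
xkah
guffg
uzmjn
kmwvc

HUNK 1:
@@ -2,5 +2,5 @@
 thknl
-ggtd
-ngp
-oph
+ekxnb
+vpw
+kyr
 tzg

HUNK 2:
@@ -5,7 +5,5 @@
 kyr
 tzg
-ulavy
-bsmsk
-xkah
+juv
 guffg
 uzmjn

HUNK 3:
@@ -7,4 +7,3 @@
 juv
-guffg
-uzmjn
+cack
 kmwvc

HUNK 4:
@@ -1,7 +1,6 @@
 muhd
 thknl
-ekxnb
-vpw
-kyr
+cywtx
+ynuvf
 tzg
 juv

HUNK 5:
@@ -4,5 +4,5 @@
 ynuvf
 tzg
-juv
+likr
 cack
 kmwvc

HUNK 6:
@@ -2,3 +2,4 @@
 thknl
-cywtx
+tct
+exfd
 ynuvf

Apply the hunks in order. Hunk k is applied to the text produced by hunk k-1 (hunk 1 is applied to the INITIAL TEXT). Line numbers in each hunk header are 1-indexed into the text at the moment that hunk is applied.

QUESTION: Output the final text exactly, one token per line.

Answer: muhd
thknl
tct
exfd
ynuvf
tzg
likr
cack
kmwvc

Derivation:
Hunk 1: at line 2 remove [ggtd,ngp,oph] add [ekxnb,vpw,kyr] -> 12 lines: muhd thknl ekxnb vpw kyr tzg ulavy bsmsk xkah guffg uzmjn kmwvc
Hunk 2: at line 5 remove [ulavy,bsmsk,xkah] add [juv] -> 10 lines: muhd thknl ekxnb vpw kyr tzg juv guffg uzmjn kmwvc
Hunk 3: at line 7 remove [guffg,uzmjn] add [cack] -> 9 lines: muhd thknl ekxnb vpw kyr tzg juv cack kmwvc
Hunk 4: at line 1 remove [ekxnb,vpw,kyr] add [cywtx,ynuvf] -> 8 lines: muhd thknl cywtx ynuvf tzg juv cack kmwvc
Hunk 5: at line 4 remove [juv] add [likr] -> 8 lines: muhd thknl cywtx ynuvf tzg likr cack kmwvc
Hunk 6: at line 2 remove [cywtx] add [tct,exfd] -> 9 lines: muhd thknl tct exfd ynuvf tzg likr cack kmwvc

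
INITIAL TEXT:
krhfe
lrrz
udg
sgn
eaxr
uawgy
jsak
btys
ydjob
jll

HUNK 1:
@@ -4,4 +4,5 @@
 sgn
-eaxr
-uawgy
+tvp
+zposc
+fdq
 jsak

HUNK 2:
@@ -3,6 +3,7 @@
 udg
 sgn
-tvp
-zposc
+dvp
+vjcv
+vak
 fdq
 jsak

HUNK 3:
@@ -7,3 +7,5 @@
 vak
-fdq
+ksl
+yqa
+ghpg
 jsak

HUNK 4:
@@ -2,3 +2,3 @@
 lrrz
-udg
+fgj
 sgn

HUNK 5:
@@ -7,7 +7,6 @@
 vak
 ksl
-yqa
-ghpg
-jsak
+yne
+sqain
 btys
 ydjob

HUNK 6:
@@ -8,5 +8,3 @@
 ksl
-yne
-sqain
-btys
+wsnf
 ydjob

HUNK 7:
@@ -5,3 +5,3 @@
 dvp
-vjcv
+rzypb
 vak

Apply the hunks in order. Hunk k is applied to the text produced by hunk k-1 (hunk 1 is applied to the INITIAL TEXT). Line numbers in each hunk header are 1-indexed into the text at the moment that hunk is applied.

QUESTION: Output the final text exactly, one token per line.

Hunk 1: at line 4 remove [eaxr,uawgy] add [tvp,zposc,fdq] -> 11 lines: krhfe lrrz udg sgn tvp zposc fdq jsak btys ydjob jll
Hunk 2: at line 3 remove [tvp,zposc] add [dvp,vjcv,vak] -> 12 lines: krhfe lrrz udg sgn dvp vjcv vak fdq jsak btys ydjob jll
Hunk 3: at line 7 remove [fdq] add [ksl,yqa,ghpg] -> 14 lines: krhfe lrrz udg sgn dvp vjcv vak ksl yqa ghpg jsak btys ydjob jll
Hunk 4: at line 2 remove [udg] add [fgj] -> 14 lines: krhfe lrrz fgj sgn dvp vjcv vak ksl yqa ghpg jsak btys ydjob jll
Hunk 5: at line 7 remove [yqa,ghpg,jsak] add [yne,sqain] -> 13 lines: krhfe lrrz fgj sgn dvp vjcv vak ksl yne sqain btys ydjob jll
Hunk 6: at line 8 remove [yne,sqain,btys] add [wsnf] -> 11 lines: krhfe lrrz fgj sgn dvp vjcv vak ksl wsnf ydjob jll
Hunk 7: at line 5 remove [vjcv] add [rzypb] -> 11 lines: krhfe lrrz fgj sgn dvp rzypb vak ksl wsnf ydjob jll

Answer: krhfe
lrrz
fgj
sgn
dvp
rzypb
vak
ksl
wsnf
ydjob
jll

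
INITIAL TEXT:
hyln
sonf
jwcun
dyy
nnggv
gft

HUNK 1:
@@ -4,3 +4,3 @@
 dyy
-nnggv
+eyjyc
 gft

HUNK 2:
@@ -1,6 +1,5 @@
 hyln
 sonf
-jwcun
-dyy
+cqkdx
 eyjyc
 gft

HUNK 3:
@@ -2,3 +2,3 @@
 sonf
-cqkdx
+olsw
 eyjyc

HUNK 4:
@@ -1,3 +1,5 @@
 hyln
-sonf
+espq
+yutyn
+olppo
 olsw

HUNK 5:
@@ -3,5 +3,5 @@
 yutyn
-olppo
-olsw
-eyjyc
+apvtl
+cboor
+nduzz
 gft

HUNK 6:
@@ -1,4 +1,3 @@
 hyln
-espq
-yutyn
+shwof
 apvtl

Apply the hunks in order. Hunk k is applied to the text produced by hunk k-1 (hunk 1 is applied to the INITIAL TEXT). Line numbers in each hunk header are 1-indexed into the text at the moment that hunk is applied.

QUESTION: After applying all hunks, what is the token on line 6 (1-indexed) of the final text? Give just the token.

Hunk 1: at line 4 remove [nnggv] add [eyjyc] -> 6 lines: hyln sonf jwcun dyy eyjyc gft
Hunk 2: at line 1 remove [jwcun,dyy] add [cqkdx] -> 5 lines: hyln sonf cqkdx eyjyc gft
Hunk 3: at line 2 remove [cqkdx] add [olsw] -> 5 lines: hyln sonf olsw eyjyc gft
Hunk 4: at line 1 remove [sonf] add [espq,yutyn,olppo] -> 7 lines: hyln espq yutyn olppo olsw eyjyc gft
Hunk 5: at line 3 remove [olppo,olsw,eyjyc] add [apvtl,cboor,nduzz] -> 7 lines: hyln espq yutyn apvtl cboor nduzz gft
Hunk 6: at line 1 remove [espq,yutyn] add [shwof] -> 6 lines: hyln shwof apvtl cboor nduzz gft
Final line 6: gft

Answer: gft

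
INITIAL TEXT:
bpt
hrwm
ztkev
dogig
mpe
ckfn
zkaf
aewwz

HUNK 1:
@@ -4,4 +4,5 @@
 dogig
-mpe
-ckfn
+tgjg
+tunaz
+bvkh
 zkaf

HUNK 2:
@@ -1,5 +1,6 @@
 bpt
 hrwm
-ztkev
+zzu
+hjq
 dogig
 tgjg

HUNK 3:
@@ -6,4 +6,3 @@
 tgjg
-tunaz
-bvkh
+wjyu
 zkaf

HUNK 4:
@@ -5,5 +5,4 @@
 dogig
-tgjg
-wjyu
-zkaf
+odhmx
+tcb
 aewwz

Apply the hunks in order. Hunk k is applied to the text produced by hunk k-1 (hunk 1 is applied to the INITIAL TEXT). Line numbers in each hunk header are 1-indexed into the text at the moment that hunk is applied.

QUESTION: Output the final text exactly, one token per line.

Answer: bpt
hrwm
zzu
hjq
dogig
odhmx
tcb
aewwz

Derivation:
Hunk 1: at line 4 remove [mpe,ckfn] add [tgjg,tunaz,bvkh] -> 9 lines: bpt hrwm ztkev dogig tgjg tunaz bvkh zkaf aewwz
Hunk 2: at line 1 remove [ztkev] add [zzu,hjq] -> 10 lines: bpt hrwm zzu hjq dogig tgjg tunaz bvkh zkaf aewwz
Hunk 3: at line 6 remove [tunaz,bvkh] add [wjyu] -> 9 lines: bpt hrwm zzu hjq dogig tgjg wjyu zkaf aewwz
Hunk 4: at line 5 remove [tgjg,wjyu,zkaf] add [odhmx,tcb] -> 8 lines: bpt hrwm zzu hjq dogig odhmx tcb aewwz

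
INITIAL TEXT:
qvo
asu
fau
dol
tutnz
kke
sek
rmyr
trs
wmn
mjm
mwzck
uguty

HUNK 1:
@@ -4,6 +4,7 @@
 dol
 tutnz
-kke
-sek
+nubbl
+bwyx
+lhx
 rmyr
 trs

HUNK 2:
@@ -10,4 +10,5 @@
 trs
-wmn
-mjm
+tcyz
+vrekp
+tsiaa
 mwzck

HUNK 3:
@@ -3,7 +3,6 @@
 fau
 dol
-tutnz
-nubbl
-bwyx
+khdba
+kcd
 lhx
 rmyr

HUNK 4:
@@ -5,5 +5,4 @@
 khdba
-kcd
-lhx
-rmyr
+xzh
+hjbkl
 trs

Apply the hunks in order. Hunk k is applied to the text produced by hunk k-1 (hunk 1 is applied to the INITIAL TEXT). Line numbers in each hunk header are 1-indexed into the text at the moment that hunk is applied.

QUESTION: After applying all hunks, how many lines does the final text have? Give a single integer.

Answer: 13

Derivation:
Hunk 1: at line 4 remove [kke,sek] add [nubbl,bwyx,lhx] -> 14 lines: qvo asu fau dol tutnz nubbl bwyx lhx rmyr trs wmn mjm mwzck uguty
Hunk 2: at line 10 remove [wmn,mjm] add [tcyz,vrekp,tsiaa] -> 15 lines: qvo asu fau dol tutnz nubbl bwyx lhx rmyr trs tcyz vrekp tsiaa mwzck uguty
Hunk 3: at line 3 remove [tutnz,nubbl,bwyx] add [khdba,kcd] -> 14 lines: qvo asu fau dol khdba kcd lhx rmyr trs tcyz vrekp tsiaa mwzck uguty
Hunk 4: at line 5 remove [kcd,lhx,rmyr] add [xzh,hjbkl] -> 13 lines: qvo asu fau dol khdba xzh hjbkl trs tcyz vrekp tsiaa mwzck uguty
Final line count: 13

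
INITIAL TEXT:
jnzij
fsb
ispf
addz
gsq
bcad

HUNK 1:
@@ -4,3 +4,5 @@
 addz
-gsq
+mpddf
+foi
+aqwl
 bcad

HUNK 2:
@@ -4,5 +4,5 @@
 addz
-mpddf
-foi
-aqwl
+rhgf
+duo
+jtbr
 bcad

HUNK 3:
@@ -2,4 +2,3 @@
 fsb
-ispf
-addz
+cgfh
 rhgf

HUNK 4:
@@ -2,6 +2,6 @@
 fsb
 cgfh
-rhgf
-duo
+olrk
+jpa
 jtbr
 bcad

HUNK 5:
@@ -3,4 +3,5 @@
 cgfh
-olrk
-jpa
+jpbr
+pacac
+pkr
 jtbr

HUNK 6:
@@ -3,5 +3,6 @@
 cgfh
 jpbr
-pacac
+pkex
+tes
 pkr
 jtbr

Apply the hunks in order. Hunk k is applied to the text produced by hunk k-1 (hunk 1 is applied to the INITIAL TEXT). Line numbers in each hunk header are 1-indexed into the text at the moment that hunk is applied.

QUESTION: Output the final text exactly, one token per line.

Hunk 1: at line 4 remove [gsq] add [mpddf,foi,aqwl] -> 8 lines: jnzij fsb ispf addz mpddf foi aqwl bcad
Hunk 2: at line 4 remove [mpddf,foi,aqwl] add [rhgf,duo,jtbr] -> 8 lines: jnzij fsb ispf addz rhgf duo jtbr bcad
Hunk 3: at line 2 remove [ispf,addz] add [cgfh] -> 7 lines: jnzij fsb cgfh rhgf duo jtbr bcad
Hunk 4: at line 2 remove [rhgf,duo] add [olrk,jpa] -> 7 lines: jnzij fsb cgfh olrk jpa jtbr bcad
Hunk 5: at line 3 remove [olrk,jpa] add [jpbr,pacac,pkr] -> 8 lines: jnzij fsb cgfh jpbr pacac pkr jtbr bcad
Hunk 6: at line 3 remove [pacac] add [pkex,tes] -> 9 lines: jnzij fsb cgfh jpbr pkex tes pkr jtbr bcad

Answer: jnzij
fsb
cgfh
jpbr
pkex
tes
pkr
jtbr
bcad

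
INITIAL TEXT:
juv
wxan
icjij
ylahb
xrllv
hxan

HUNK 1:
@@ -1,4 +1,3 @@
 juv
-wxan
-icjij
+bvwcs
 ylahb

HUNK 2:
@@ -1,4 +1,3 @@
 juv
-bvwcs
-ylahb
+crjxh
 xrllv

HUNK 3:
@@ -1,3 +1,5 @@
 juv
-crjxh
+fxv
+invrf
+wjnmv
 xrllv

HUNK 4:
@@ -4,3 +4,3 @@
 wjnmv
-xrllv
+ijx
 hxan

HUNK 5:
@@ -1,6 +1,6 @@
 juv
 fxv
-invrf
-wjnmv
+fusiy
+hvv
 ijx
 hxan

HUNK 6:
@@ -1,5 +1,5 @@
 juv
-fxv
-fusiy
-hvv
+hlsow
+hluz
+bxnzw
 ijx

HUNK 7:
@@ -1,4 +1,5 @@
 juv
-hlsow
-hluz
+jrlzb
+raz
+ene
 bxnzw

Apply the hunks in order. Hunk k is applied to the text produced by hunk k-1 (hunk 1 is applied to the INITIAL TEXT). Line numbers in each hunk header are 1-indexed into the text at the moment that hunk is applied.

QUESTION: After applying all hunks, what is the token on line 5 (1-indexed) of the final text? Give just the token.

Hunk 1: at line 1 remove [wxan,icjij] add [bvwcs] -> 5 lines: juv bvwcs ylahb xrllv hxan
Hunk 2: at line 1 remove [bvwcs,ylahb] add [crjxh] -> 4 lines: juv crjxh xrllv hxan
Hunk 3: at line 1 remove [crjxh] add [fxv,invrf,wjnmv] -> 6 lines: juv fxv invrf wjnmv xrllv hxan
Hunk 4: at line 4 remove [xrllv] add [ijx] -> 6 lines: juv fxv invrf wjnmv ijx hxan
Hunk 5: at line 1 remove [invrf,wjnmv] add [fusiy,hvv] -> 6 lines: juv fxv fusiy hvv ijx hxan
Hunk 6: at line 1 remove [fxv,fusiy,hvv] add [hlsow,hluz,bxnzw] -> 6 lines: juv hlsow hluz bxnzw ijx hxan
Hunk 7: at line 1 remove [hlsow,hluz] add [jrlzb,raz,ene] -> 7 lines: juv jrlzb raz ene bxnzw ijx hxan
Final line 5: bxnzw

Answer: bxnzw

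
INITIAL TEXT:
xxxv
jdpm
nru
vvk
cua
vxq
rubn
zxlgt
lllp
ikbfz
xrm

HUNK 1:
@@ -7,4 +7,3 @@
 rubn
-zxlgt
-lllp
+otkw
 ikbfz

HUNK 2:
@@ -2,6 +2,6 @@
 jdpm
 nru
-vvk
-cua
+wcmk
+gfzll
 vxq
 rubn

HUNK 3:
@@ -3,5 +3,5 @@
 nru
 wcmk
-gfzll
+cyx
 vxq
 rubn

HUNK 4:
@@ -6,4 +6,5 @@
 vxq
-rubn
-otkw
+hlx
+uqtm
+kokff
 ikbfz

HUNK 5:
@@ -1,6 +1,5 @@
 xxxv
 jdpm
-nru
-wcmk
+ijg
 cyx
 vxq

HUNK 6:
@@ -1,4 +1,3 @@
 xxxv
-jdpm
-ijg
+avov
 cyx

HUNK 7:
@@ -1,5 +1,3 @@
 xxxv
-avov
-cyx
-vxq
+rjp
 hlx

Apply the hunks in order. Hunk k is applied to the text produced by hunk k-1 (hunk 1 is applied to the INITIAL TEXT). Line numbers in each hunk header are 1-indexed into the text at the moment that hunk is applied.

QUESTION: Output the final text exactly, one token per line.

Hunk 1: at line 7 remove [zxlgt,lllp] add [otkw] -> 10 lines: xxxv jdpm nru vvk cua vxq rubn otkw ikbfz xrm
Hunk 2: at line 2 remove [vvk,cua] add [wcmk,gfzll] -> 10 lines: xxxv jdpm nru wcmk gfzll vxq rubn otkw ikbfz xrm
Hunk 3: at line 3 remove [gfzll] add [cyx] -> 10 lines: xxxv jdpm nru wcmk cyx vxq rubn otkw ikbfz xrm
Hunk 4: at line 6 remove [rubn,otkw] add [hlx,uqtm,kokff] -> 11 lines: xxxv jdpm nru wcmk cyx vxq hlx uqtm kokff ikbfz xrm
Hunk 5: at line 1 remove [nru,wcmk] add [ijg] -> 10 lines: xxxv jdpm ijg cyx vxq hlx uqtm kokff ikbfz xrm
Hunk 6: at line 1 remove [jdpm,ijg] add [avov] -> 9 lines: xxxv avov cyx vxq hlx uqtm kokff ikbfz xrm
Hunk 7: at line 1 remove [avov,cyx,vxq] add [rjp] -> 7 lines: xxxv rjp hlx uqtm kokff ikbfz xrm

Answer: xxxv
rjp
hlx
uqtm
kokff
ikbfz
xrm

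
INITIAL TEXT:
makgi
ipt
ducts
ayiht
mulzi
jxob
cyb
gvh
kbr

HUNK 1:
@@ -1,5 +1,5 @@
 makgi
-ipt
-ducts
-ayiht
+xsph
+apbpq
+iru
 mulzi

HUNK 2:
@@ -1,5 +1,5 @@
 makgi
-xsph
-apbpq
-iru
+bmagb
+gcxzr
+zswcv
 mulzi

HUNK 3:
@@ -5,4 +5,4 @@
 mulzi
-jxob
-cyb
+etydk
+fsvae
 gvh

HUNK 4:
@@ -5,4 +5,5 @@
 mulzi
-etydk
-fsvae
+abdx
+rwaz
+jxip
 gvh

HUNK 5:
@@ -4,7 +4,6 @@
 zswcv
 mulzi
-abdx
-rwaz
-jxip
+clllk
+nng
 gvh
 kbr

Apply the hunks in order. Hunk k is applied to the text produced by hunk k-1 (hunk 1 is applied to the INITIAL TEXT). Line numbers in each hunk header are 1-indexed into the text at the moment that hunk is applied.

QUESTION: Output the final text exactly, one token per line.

Answer: makgi
bmagb
gcxzr
zswcv
mulzi
clllk
nng
gvh
kbr

Derivation:
Hunk 1: at line 1 remove [ipt,ducts,ayiht] add [xsph,apbpq,iru] -> 9 lines: makgi xsph apbpq iru mulzi jxob cyb gvh kbr
Hunk 2: at line 1 remove [xsph,apbpq,iru] add [bmagb,gcxzr,zswcv] -> 9 lines: makgi bmagb gcxzr zswcv mulzi jxob cyb gvh kbr
Hunk 3: at line 5 remove [jxob,cyb] add [etydk,fsvae] -> 9 lines: makgi bmagb gcxzr zswcv mulzi etydk fsvae gvh kbr
Hunk 4: at line 5 remove [etydk,fsvae] add [abdx,rwaz,jxip] -> 10 lines: makgi bmagb gcxzr zswcv mulzi abdx rwaz jxip gvh kbr
Hunk 5: at line 4 remove [abdx,rwaz,jxip] add [clllk,nng] -> 9 lines: makgi bmagb gcxzr zswcv mulzi clllk nng gvh kbr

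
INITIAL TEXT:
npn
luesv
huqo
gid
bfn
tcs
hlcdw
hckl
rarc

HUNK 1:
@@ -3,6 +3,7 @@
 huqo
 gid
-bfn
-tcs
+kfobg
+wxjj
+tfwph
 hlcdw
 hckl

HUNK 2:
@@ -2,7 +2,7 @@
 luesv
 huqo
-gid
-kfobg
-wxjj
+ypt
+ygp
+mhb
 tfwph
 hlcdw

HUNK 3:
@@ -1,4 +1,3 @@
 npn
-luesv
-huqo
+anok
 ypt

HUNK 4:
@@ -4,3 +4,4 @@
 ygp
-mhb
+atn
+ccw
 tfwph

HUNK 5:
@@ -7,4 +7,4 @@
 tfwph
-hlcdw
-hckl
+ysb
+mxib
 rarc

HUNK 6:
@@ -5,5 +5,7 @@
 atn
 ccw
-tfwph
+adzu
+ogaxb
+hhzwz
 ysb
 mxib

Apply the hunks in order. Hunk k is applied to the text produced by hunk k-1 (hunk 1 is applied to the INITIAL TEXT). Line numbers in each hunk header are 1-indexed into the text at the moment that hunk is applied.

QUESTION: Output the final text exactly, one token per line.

Hunk 1: at line 3 remove [bfn,tcs] add [kfobg,wxjj,tfwph] -> 10 lines: npn luesv huqo gid kfobg wxjj tfwph hlcdw hckl rarc
Hunk 2: at line 2 remove [gid,kfobg,wxjj] add [ypt,ygp,mhb] -> 10 lines: npn luesv huqo ypt ygp mhb tfwph hlcdw hckl rarc
Hunk 3: at line 1 remove [luesv,huqo] add [anok] -> 9 lines: npn anok ypt ygp mhb tfwph hlcdw hckl rarc
Hunk 4: at line 4 remove [mhb] add [atn,ccw] -> 10 lines: npn anok ypt ygp atn ccw tfwph hlcdw hckl rarc
Hunk 5: at line 7 remove [hlcdw,hckl] add [ysb,mxib] -> 10 lines: npn anok ypt ygp atn ccw tfwph ysb mxib rarc
Hunk 6: at line 5 remove [tfwph] add [adzu,ogaxb,hhzwz] -> 12 lines: npn anok ypt ygp atn ccw adzu ogaxb hhzwz ysb mxib rarc

Answer: npn
anok
ypt
ygp
atn
ccw
adzu
ogaxb
hhzwz
ysb
mxib
rarc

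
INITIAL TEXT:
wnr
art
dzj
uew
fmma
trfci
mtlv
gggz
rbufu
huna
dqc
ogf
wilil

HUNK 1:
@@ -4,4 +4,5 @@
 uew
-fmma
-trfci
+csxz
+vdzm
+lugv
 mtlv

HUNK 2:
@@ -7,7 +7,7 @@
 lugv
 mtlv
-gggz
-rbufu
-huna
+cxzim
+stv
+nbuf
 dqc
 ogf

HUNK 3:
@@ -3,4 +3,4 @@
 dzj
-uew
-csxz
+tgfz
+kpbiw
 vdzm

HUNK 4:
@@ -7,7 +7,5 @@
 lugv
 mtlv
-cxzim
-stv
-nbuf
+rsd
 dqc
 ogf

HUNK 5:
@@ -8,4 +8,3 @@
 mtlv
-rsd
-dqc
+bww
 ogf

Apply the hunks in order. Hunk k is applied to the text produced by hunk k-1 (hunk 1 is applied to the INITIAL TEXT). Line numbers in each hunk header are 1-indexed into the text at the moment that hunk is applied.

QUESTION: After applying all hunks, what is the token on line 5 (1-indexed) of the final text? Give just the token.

Hunk 1: at line 4 remove [fmma,trfci] add [csxz,vdzm,lugv] -> 14 lines: wnr art dzj uew csxz vdzm lugv mtlv gggz rbufu huna dqc ogf wilil
Hunk 2: at line 7 remove [gggz,rbufu,huna] add [cxzim,stv,nbuf] -> 14 lines: wnr art dzj uew csxz vdzm lugv mtlv cxzim stv nbuf dqc ogf wilil
Hunk 3: at line 3 remove [uew,csxz] add [tgfz,kpbiw] -> 14 lines: wnr art dzj tgfz kpbiw vdzm lugv mtlv cxzim stv nbuf dqc ogf wilil
Hunk 4: at line 7 remove [cxzim,stv,nbuf] add [rsd] -> 12 lines: wnr art dzj tgfz kpbiw vdzm lugv mtlv rsd dqc ogf wilil
Hunk 5: at line 8 remove [rsd,dqc] add [bww] -> 11 lines: wnr art dzj tgfz kpbiw vdzm lugv mtlv bww ogf wilil
Final line 5: kpbiw

Answer: kpbiw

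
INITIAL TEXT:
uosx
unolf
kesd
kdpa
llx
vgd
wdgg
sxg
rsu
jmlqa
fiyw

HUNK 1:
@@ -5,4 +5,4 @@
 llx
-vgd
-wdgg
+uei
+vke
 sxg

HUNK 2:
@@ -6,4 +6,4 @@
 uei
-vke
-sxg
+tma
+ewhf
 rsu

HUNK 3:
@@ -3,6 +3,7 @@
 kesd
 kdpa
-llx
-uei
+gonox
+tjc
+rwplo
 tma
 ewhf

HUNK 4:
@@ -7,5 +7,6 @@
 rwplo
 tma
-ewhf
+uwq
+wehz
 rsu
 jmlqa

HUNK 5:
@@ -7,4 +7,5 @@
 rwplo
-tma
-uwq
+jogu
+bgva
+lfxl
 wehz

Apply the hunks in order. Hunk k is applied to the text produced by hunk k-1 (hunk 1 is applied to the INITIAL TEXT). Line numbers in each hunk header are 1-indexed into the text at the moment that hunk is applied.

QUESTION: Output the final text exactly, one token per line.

Answer: uosx
unolf
kesd
kdpa
gonox
tjc
rwplo
jogu
bgva
lfxl
wehz
rsu
jmlqa
fiyw

Derivation:
Hunk 1: at line 5 remove [vgd,wdgg] add [uei,vke] -> 11 lines: uosx unolf kesd kdpa llx uei vke sxg rsu jmlqa fiyw
Hunk 2: at line 6 remove [vke,sxg] add [tma,ewhf] -> 11 lines: uosx unolf kesd kdpa llx uei tma ewhf rsu jmlqa fiyw
Hunk 3: at line 3 remove [llx,uei] add [gonox,tjc,rwplo] -> 12 lines: uosx unolf kesd kdpa gonox tjc rwplo tma ewhf rsu jmlqa fiyw
Hunk 4: at line 7 remove [ewhf] add [uwq,wehz] -> 13 lines: uosx unolf kesd kdpa gonox tjc rwplo tma uwq wehz rsu jmlqa fiyw
Hunk 5: at line 7 remove [tma,uwq] add [jogu,bgva,lfxl] -> 14 lines: uosx unolf kesd kdpa gonox tjc rwplo jogu bgva lfxl wehz rsu jmlqa fiyw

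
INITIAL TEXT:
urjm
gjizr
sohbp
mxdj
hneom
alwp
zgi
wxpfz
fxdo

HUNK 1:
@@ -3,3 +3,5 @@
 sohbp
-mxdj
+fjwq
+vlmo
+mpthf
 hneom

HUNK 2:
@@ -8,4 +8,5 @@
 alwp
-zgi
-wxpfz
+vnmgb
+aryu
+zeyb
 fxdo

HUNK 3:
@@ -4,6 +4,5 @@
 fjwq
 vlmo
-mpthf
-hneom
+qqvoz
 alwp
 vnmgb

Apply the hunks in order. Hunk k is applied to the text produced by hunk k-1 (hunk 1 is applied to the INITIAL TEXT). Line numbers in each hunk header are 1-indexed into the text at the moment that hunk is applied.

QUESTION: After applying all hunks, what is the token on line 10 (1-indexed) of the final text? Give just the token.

Answer: zeyb

Derivation:
Hunk 1: at line 3 remove [mxdj] add [fjwq,vlmo,mpthf] -> 11 lines: urjm gjizr sohbp fjwq vlmo mpthf hneom alwp zgi wxpfz fxdo
Hunk 2: at line 8 remove [zgi,wxpfz] add [vnmgb,aryu,zeyb] -> 12 lines: urjm gjizr sohbp fjwq vlmo mpthf hneom alwp vnmgb aryu zeyb fxdo
Hunk 3: at line 4 remove [mpthf,hneom] add [qqvoz] -> 11 lines: urjm gjizr sohbp fjwq vlmo qqvoz alwp vnmgb aryu zeyb fxdo
Final line 10: zeyb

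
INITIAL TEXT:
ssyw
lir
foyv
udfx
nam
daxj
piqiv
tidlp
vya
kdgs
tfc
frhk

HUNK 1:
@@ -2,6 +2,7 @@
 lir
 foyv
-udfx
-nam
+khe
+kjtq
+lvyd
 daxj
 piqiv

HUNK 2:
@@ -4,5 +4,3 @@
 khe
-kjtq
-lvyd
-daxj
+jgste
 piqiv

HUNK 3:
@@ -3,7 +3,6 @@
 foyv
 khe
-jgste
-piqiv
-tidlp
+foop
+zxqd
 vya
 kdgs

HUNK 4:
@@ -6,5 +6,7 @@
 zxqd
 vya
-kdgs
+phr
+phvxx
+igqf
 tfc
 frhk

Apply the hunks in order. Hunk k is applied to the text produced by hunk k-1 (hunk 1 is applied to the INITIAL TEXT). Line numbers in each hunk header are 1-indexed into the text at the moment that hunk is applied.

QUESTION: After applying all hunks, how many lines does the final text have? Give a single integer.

Answer: 12

Derivation:
Hunk 1: at line 2 remove [udfx,nam] add [khe,kjtq,lvyd] -> 13 lines: ssyw lir foyv khe kjtq lvyd daxj piqiv tidlp vya kdgs tfc frhk
Hunk 2: at line 4 remove [kjtq,lvyd,daxj] add [jgste] -> 11 lines: ssyw lir foyv khe jgste piqiv tidlp vya kdgs tfc frhk
Hunk 3: at line 3 remove [jgste,piqiv,tidlp] add [foop,zxqd] -> 10 lines: ssyw lir foyv khe foop zxqd vya kdgs tfc frhk
Hunk 4: at line 6 remove [kdgs] add [phr,phvxx,igqf] -> 12 lines: ssyw lir foyv khe foop zxqd vya phr phvxx igqf tfc frhk
Final line count: 12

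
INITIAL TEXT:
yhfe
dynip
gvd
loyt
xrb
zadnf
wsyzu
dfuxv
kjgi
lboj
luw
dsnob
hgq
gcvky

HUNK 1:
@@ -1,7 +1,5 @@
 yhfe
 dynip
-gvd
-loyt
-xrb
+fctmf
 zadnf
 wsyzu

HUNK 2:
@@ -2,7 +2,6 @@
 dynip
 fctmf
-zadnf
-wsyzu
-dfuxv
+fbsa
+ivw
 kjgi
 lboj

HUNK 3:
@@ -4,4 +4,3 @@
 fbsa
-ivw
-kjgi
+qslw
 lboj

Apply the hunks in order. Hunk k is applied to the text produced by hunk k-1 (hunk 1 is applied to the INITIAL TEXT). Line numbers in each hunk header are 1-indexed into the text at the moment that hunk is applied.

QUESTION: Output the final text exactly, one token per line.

Hunk 1: at line 1 remove [gvd,loyt,xrb] add [fctmf] -> 12 lines: yhfe dynip fctmf zadnf wsyzu dfuxv kjgi lboj luw dsnob hgq gcvky
Hunk 2: at line 2 remove [zadnf,wsyzu,dfuxv] add [fbsa,ivw] -> 11 lines: yhfe dynip fctmf fbsa ivw kjgi lboj luw dsnob hgq gcvky
Hunk 3: at line 4 remove [ivw,kjgi] add [qslw] -> 10 lines: yhfe dynip fctmf fbsa qslw lboj luw dsnob hgq gcvky

Answer: yhfe
dynip
fctmf
fbsa
qslw
lboj
luw
dsnob
hgq
gcvky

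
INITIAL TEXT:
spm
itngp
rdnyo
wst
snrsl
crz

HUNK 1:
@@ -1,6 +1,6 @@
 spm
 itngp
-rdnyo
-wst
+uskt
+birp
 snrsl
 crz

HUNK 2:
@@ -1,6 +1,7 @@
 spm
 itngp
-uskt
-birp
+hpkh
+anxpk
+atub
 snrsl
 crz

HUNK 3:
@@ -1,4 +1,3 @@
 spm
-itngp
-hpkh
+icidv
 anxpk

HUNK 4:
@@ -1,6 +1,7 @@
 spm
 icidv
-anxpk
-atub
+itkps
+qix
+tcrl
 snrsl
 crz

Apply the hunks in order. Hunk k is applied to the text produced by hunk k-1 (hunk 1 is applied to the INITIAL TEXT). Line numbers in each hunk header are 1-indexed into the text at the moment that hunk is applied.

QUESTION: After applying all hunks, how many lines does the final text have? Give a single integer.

Answer: 7

Derivation:
Hunk 1: at line 1 remove [rdnyo,wst] add [uskt,birp] -> 6 lines: spm itngp uskt birp snrsl crz
Hunk 2: at line 1 remove [uskt,birp] add [hpkh,anxpk,atub] -> 7 lines: spm itngp hpkh anxpk atub snrsl crz
Hunk 3: at line 1 remove [itngp,hpkh] add [icidv] -> 6 lines: spm icidv anxpk atub snrsl crz
Hunk 4: at line 1 remove [anxpk,atub] add [itkps,qix,tcrl] -> 7 lines: spm icidv itkps qix tcrl snrsl crz
Final line count: 7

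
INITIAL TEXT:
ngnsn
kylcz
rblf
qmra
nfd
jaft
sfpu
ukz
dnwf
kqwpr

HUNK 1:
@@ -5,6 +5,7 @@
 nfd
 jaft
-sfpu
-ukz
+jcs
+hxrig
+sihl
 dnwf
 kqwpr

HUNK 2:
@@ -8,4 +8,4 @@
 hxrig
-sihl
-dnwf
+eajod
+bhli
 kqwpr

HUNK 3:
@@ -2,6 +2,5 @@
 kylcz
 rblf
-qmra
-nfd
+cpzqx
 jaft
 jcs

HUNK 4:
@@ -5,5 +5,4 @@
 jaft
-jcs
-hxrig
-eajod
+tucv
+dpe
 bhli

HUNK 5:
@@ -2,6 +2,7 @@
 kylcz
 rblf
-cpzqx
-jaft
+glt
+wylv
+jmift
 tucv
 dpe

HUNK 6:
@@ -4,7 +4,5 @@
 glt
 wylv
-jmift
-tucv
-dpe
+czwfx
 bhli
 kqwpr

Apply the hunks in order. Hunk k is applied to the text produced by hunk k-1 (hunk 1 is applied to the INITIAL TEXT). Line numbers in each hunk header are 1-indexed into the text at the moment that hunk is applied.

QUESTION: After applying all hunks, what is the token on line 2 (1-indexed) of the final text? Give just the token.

Answer: kylcz

Derivation:
Hunk 1: at line 5 remove [sfpu,ukz] add [jcs,hxrig,sihl] -> 11 lines: ngnsn kylcz rblf qmra nfd jaft jcs hxrig sihl dnwf kqwpr
Hunk 2: at line 8 remove [sihl,dnwf] add [eajod,bhli] -> 11 lines: ngnsn kylcz rblf qmra nfd jaft jcs hxrig eajod bhli kqwpr
Hunk 3: at line 2 remove [qmra,nfd] add [cpzqx] -> 10 lines: ngnsn kylcz rblf cpzqx jaft jcs hxrig eajod bhli kqwpr
Hunk 4: at line 5 remove [jcs,hxrig,eajod] add [tucv,dpe] -> 9 lines: ngnsn kylcz rblf cpzqx jaft tucv dpe bhli kqwpr
Hunk 5: at line 2 remove [cpzqx,jaft] add [glt,wylv,jmift] -> 10 lines: ngnsn kylcz rblf glt wylv jmift tucv dpe bhli kqwpr
Hunk 6: at line 4 remove [jmift,tucv,dpe] add [czwfx] -> 8 lines: ngnsn kylcz rblf glt wylv czwfx bhli kqwpr
Final line 2: kylcz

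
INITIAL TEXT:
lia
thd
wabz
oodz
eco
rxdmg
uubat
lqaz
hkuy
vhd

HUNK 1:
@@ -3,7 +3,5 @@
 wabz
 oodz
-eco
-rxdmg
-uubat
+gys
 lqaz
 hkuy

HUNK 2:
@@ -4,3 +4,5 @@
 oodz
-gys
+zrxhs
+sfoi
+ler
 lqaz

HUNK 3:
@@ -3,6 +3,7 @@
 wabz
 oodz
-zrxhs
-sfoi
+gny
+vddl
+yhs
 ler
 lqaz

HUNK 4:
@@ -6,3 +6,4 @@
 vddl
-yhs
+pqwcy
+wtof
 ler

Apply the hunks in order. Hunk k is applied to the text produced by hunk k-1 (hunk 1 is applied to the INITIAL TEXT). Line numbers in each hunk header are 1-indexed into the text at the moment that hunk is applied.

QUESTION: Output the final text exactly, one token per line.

Answer: lia
thd
wabz
oodz
gny
vddl
pqwcy
wtof
ler
lqaz
hkuy
vhd

Derivation:
Hunk 1: at line 3 remove [eco,rxdmg,uubat] add [gys] -> 8 lines: lia thd wabz oodz gys lqaz hkuy vhd
Hunk 2: at line 4 remove [gys] add [zrxhs,sfoi,ler] -> 10 lines: lia thd wabz oodz zrxhs sfoi ler lqaz hkuy vhd
Hunk 3: at line 3 remove [zrxhs,sfoi] add [gny,vddl,yhs] -> 11 lines: lia thd wabz oodz gny vddl yhs ler lqaz hkuy vhd
Hunk 4: at line 6 remove [yhs] add [pqwcy,wtof] -> 12 lines: lia thd wabz oodz gny vddl pqwcy wtof ler lqaz hkuy vhd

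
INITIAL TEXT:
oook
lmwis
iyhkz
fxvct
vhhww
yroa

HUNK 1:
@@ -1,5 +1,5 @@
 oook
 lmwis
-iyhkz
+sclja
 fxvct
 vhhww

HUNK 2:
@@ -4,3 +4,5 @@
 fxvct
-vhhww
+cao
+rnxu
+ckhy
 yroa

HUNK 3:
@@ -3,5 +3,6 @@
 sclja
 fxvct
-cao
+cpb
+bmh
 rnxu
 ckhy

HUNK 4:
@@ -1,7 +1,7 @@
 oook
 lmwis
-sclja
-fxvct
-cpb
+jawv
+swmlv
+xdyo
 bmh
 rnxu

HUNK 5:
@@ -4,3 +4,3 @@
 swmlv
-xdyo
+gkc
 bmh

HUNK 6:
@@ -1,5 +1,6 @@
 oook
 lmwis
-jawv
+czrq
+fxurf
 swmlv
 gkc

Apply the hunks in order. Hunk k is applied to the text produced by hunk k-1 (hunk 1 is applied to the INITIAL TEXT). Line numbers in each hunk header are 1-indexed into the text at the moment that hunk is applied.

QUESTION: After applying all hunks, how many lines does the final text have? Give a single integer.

Answer: 10

Derivation:
Hunk 1: at line 1 remove [iyhkz] add [sclja] -> 6 lines: oook lmwis sclja fxvct vhhww yroa
Hunk 2: at line 4 remove [vhhww] add [cao,rnxu,ckhy] -> 8 lines: oook lmwis sclja fxvct cao rnxu ckhy yroa
Hunk 3: at line 3 remove [cao] add [cpb,bmh] -> 9 lines: oook lmwis sclja fxvct cpb bmh rnxu ckhy yroa
Hunk 4: at line 1 remove [sclja,fxvct,cpb] add [jawv,swmlv,xdyo] -> 9 lines: oook lmwis jawv swmlv xdyo bmh rnxu ckhy yroa
Hunk 5: at line 4 remove [xdyo] add [gkc] -> 9 lines: oook lmwis jawv swmlv gkc bmh rnxu ckhy yroa
Hunk 6: at line 1 remove [jawv] add [czrq,fxurf] -> 10 lines: oook lmwis czrq fxurf swmlv gkc bmh rnxu ckhy yroa
Final line count: 10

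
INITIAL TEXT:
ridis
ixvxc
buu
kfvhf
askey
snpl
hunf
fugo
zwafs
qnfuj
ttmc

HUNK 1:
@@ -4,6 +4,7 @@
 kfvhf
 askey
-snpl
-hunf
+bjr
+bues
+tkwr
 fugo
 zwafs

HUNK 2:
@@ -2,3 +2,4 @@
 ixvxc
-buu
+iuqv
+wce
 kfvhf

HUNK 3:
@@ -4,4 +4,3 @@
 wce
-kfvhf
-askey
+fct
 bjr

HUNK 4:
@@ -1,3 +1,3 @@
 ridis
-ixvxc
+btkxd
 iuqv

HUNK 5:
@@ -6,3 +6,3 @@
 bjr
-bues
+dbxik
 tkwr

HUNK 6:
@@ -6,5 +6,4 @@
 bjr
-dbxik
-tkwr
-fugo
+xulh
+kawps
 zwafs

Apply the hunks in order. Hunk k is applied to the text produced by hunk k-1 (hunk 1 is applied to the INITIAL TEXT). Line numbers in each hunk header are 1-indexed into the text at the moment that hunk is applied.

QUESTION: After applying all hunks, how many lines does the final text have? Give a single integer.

Hunk 1: at line 4 remove [snpl,hunf] add [bjr,bues,tkwr] -> 12 lines: ridis ixvxc buu kfvhf askey bjr bues tkwr fugo zwafs qnfuj ttmc
Hunk 2: at line 2 remove [buu] add [iuqv,wce] -> 13 lines: ridis ixvxc iuqv wce kfvhf askey bjr bues tkwr fugo zwafs qnfuj ttmc
Hunk 3: at line 4 remove [kfvhf,askey] add [fct] -> 12 lines: ridis ixvxc iuqv wce fct bjr bues tkwr fugo zwafs qnfuj ttmc
Hunk 4: at line 1 remove [ixvxc] add [btkxd] -> 12 lines: ridis btkxd iuqv wce fct bjr bues tkwr fugo zwafs qnfuj ttmc
Hunk 5: at line 6 remove [bues] add [dbxik] -> 12 lines: ridis btkxd iuqv wce fct bjr dbxik tkwr fugo zwafs qnfuj ttmc
Hunk 6: at line 6 remove [dbxik,tkwr,fugo] add [xulh,kawps] -> 11 lines: ridis btkxd iuqv wce fct bjr xulh kawps zwafs qnfuj ttmc
Final line count: 11

Answer: 11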